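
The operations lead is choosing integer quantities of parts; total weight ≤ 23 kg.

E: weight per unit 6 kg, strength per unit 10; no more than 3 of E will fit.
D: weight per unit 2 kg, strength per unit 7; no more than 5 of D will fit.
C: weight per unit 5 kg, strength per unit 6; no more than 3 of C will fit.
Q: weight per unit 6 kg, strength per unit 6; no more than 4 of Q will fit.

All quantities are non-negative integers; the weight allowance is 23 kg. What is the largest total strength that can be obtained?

D has the best ratio (7/2); taking only D gives at most 5×7 = 35 (stopped by the supply cap of 5).
Mixing does better — 2×E and 5×D: weight 22 ≤ 23, strength 2·10 + 5·7 = 55.

55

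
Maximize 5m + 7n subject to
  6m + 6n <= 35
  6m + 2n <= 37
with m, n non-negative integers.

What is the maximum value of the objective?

35

Relaxing integrality, the LP optimum is 40.83 at (m,n) = (0, 5.83), which is not an integer point.
(m,n)=(0,5): 6·0+6·5=30≤35, 6·0+2·5=10≤37, objective 35.
(m,n)=(1,4): 6·1+6·4=30≤35, 6·1+2·4=14≤37, objective 33.
(m,n)=(0,4): 6·0+6·4=24≤35, 6·0+2·4=8≤37, objective 28.
Maximum is 35 at (m,n)=(0,5).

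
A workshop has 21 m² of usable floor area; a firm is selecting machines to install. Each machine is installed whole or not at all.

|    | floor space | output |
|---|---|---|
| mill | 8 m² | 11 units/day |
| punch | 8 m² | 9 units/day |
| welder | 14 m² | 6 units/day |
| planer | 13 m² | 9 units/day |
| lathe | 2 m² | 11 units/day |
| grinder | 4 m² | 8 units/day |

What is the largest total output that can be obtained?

Allowing fractional choices, the relaxed optimum would be about 37.9, but machines are indivisible.
punch + lathe + grinder: floor space 8 + 2 + 4 = 14 ≤ 21, output 9 + 11 + 8 = 28.
mill + lathe + grinder: floor space 8 + 2 + 4 = 14 ≤ 21, output 11 + 11 + 8 = 30.
mill + punch + lathe: floor space 8 + 8 + 2 = 18 ≤ 21, output 11 + 9 + 11 = 31.
Best is mill, punch, and lathe with total output 31.

31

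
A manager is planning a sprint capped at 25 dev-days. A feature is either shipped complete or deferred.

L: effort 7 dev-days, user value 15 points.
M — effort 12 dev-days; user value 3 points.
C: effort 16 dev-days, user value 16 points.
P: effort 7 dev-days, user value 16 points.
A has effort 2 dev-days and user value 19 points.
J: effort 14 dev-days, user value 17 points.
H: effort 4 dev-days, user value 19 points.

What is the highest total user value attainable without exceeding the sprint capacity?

69

Allowing fractional choices, the relaxed optimum would be about 75.1, but features are indivisible.
M + P + A + H: effort 12 + 7 + 2 + 4 = 25 ≤ 25, user value 3 + 16 + 19 + 19 = 57.
L + P + A + H: effort 7 + 7 + 2 + 4 = 20 ≤ 25, user value 15 + 16 + 19 + 19 = 69.
L + M + A + H: effort 7 + 12 + 2 + 4 = 25 ≤ 25, user value 15 + 3 + 19 + 19 = 56.
Best is L, P, A, and H with total user value 69.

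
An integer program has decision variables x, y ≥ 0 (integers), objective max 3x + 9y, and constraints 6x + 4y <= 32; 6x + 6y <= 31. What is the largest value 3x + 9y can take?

45

The continuous relaxation peaks at (0, 5.17) with value 46.50; rounding to a feasible lattice point costs some objective.
(x,y)=(0,5): 6·0+4·5=20≤32, 6·0+6·5=30≤31, objective 45.
(x,y)=(1,4): 6·1+4·4=22≤32, 6·1+6·4=30≤31, objective 39.
No feasible integer point exceeds 45.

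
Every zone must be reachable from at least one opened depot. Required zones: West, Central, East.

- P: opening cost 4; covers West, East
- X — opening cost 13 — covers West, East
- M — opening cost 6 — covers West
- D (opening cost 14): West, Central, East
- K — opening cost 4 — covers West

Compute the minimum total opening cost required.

14

This is a weighted set-cover instance.
The greedy cost-per-new-zone heuristic would pick P and D for 18, but a cheaper cover exists.
D alone covers West, Central, East — every zone.
Total opening cost: 14.
No cover costs less than 14.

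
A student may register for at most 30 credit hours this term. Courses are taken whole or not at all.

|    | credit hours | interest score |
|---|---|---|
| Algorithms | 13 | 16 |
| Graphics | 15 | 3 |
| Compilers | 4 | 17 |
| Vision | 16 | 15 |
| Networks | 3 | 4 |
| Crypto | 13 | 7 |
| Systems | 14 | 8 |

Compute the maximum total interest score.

40

Treat it as a binary knapsack problem.
Allowing fractional choices, the relaxed optimum would be about 46.4, but courses are indivisible.
Algorithms + Compilers + Networks: credit hours 13 + 4 + 3 = 20 ≤ 30, interest score 16 + 17 + 4 = 37.
Algorithms + Compilers + Crypto: credit hours 13 + 4 + 13 = 30 ≤ 30, interest score 16 + 17 + 7 = 40.
Compilers + Vision + Networks: credit hours 4 + 16 + 3 = 23 ≤ 30, interest score 17 + 15 + 4 = 36.
Best is Algorithms, Compilers, and Crypto with total interest score 40.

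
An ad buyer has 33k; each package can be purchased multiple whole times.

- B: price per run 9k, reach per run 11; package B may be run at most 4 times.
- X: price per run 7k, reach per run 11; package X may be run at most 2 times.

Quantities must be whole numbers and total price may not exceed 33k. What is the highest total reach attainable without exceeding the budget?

44

X has the best ratio (11/7); taking only X gives at most 2×11 = 22 (stopped by the supply cap of 2).
Mixing does better — 2×B and 2×X: price 32 ≤ 33, reach 2·11 + 2·11 = 44.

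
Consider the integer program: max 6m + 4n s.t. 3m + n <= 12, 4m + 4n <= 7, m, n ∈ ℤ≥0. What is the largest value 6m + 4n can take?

6

(m,n)=(1,0) is feasible, giving 6.
(m,n)=(0,1) is feasible, giving 4.
Maximum is 6 at (m,n)=(1,0).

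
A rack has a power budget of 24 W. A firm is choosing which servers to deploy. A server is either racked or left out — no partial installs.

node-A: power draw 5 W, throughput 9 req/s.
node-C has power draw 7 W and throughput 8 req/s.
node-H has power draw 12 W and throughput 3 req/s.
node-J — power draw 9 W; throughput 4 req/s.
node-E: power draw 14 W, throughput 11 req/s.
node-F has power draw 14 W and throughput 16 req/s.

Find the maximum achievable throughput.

25

Allowing fractional choices, the relaxed optimum would be about 30.7, but servers are indivisible.
node-A + node-F: power draw 5 + 14 = 19 ≤ 24, throughput 9 + 16 = 25.
node-C + node-F: power draw 7 + 14 = 21 ≤ 24, throughput 8 + 16 = 24.
node-A + node-C + node-J: power draw 5 + 7 + 9 = 21 ≤ 24, throughput 9 + 8 + 4 = 21.
Best is node-A and node-F with total throughput 25.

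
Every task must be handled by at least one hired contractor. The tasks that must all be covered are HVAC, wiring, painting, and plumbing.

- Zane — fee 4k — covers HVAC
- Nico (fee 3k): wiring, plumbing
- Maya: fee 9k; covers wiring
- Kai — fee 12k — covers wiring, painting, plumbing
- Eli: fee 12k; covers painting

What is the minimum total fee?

16

Choose Zane and Kai: together they cover HVAC, wiring, painting, plumbing — every task.
Total fee: 4 + 12 = 16.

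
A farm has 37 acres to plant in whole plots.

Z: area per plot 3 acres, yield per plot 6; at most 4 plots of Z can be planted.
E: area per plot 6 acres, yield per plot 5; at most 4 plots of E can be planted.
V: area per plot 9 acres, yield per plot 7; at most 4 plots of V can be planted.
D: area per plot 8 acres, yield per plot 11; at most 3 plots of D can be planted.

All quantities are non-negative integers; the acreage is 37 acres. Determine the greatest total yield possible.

57

This is a bounded integer knapsack.
4×Z, 1×V, and 2×D: area 37 ≤ 37, yield 4·6 + 1·7 + 2·11 = 53.
4×Z and 3×D: area 36 ≤ 37, yield 4·6 + 3·11 = 57.
Best is 57.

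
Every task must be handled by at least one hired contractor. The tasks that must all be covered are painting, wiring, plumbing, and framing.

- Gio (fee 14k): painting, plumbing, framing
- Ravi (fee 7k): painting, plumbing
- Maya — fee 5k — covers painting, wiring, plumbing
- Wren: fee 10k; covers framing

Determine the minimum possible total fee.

15

Choose Maya and Wren: together they cover painting, wiring, plumbing, framing — every task.
Total fee: 5 + 10 = 15.
No cover costs less than 15.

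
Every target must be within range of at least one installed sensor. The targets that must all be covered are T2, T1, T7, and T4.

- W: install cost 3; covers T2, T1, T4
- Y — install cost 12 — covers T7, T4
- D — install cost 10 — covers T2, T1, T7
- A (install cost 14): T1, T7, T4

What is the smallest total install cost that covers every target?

13

Choose W and D: together they cover T2, T1, T7, T4 — every target.
Total install cost: 3 + 10 = 13.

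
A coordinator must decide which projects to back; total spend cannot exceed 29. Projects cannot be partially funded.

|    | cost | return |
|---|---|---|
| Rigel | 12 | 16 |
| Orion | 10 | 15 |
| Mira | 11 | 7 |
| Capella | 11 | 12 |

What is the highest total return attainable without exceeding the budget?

31

Allowing fractional choices, the relaxed optimum would be about 38.6, but projects are indivisible.
Rigel + Orion: cost 12 + 10 = 22 ≤ 29, return 16 + 15 = 31.
Rigel + Capella: cost 12 + 11 = 23 ≤ 29, return 16 + 12 = 28.
Best is Rigel and Orion with total return 31.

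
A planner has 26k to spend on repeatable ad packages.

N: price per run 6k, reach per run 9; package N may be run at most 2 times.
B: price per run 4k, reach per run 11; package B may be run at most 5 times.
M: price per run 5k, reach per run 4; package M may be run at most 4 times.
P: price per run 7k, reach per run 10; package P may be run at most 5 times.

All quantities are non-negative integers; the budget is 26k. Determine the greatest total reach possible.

64

B has the best ratio (11/4); taking only B gives at most 5×11 = 55 (stopped by the supply cap of 5).
Mixing does better — 1×N and 5×B: price 26 ≤ 26, reach 1·9 + 5·11 = 64.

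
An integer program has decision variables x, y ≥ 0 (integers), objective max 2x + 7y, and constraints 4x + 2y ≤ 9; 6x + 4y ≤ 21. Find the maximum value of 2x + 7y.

28

(x,y)=(0,4): 4·0+2·4=8≤9, 6·0+4·4=16≤21, objective 28.
(x,y)=(0,3): 4·0+2·3=6≤9, 6·0+4·3=12≤21, objective 21.
The best lattice point is (0,4), giving 28.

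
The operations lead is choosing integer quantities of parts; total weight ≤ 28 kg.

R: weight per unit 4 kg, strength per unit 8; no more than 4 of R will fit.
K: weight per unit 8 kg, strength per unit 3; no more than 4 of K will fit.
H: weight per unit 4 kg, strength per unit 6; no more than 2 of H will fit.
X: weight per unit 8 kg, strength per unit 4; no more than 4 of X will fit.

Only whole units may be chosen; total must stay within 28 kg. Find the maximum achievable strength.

44

This is a bounded integer knapsack.
Take 4×R and 2×H: weight 24 ≤ 28, strength 4·8 + 2·6 = 44.
R has the best ratio (8/4) and is taken to its limit of 4; remaining capacity is filled optimally with the others.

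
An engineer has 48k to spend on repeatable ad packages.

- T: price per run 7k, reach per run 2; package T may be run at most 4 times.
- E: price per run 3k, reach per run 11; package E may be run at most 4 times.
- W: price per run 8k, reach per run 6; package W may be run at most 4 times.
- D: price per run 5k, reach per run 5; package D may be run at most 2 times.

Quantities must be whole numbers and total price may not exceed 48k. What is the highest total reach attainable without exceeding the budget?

E has the best ratio (11/3); taking only E gives at most 4×11 = 44 (stopped by the supply cap of 4).
Mixing does better — 4×E, 3×W, and 2×D: price 46 ≤ 48, reach 4·11 + 3·6 + 2·5 = 72.

72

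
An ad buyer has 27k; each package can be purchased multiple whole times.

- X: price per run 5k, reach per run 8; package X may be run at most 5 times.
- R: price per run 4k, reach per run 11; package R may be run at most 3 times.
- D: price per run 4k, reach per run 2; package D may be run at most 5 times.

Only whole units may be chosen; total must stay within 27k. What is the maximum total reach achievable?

57

R has the best ratio (11/4); taking only R gives at most 3×11 = 33 (stopped by the supply cap of 3).
Mixing does better — 3×X and 3×R: price 27 ≤ 27, reach 3·8 + 3·11 = 57.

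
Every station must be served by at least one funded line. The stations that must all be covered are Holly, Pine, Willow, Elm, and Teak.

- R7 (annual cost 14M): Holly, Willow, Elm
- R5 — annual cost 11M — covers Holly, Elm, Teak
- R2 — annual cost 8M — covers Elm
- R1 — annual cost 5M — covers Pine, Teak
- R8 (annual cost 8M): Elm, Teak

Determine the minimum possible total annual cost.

Choose R7 and R1: together they cover Holly, Pine, Willow, Elm, Teak — every station.
Total annual cost: 14 + 5 = 19.
No cover costs less than 19.

19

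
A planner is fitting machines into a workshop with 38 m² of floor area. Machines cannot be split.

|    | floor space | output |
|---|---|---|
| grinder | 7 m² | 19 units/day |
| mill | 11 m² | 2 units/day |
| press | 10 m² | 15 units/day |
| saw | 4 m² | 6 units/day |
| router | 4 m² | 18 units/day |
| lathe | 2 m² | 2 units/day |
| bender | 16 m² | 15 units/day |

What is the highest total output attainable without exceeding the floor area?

67

Treat it as a binary knapsack problem.
grinder + mill + press + saw + router + lathe: floor space 7 + 11 + 10 + 4 + 4 + 2 = 38 ≤ 38, output 19 + 2 + 15 + 6 + 18 + 2 = 62.
grinder + press + saw + router + lathe: floor space 7 + 10 + 4 + 4 + 2 = 27 ≤ 38, output 19 + 15 + 6 + 18 + 2 = 60.
grinder + press + router + bender: floor space 7 + 10 + 4 + 16 = 37 ≤ 38, output 19 + 15 + 18 + 15 = 67.
Best is grinder, press, router, and bender with total output 67.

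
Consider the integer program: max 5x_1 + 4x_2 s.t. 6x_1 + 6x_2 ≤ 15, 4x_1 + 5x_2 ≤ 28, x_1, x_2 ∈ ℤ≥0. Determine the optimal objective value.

10

(x_1,x_2)=(2,0): 6·2+6·0=12≤15, 4·2+5·0=8≤28, objective 10.
(x_1,x_2)=(1,1): 6·1+6·1=12≤15, 4·1+5·1=9≤28, objective 9.
Maximum is 10 at (x_1,x_2)=(2,0).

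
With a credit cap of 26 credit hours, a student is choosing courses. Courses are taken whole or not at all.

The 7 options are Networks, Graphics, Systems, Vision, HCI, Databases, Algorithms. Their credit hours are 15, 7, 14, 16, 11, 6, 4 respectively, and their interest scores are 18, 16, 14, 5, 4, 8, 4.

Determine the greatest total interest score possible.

This is an integer program with binary decision variables.
Allowing fractional choices, the relaxed optimum would be about 39.6, but courses are indivisible.
Networks + Graphics + Algorithms: credit hours 15 + 7 + 4 = 26 ≤ 26, interest score 18 + 16 + 4 = 38.
Graphics + Systems + Algorithms: credit hours 7 + 14 + 4 = 25 ≤ 26, interest score 16 + 14 + 4 = 34.
Networks + Graphics: credit hours 15 + 7 = 22 ≤ 26, interest score 18 + 16 = 34.
Best is Networks, Graphics, and Algorithms with total interest score 38.

38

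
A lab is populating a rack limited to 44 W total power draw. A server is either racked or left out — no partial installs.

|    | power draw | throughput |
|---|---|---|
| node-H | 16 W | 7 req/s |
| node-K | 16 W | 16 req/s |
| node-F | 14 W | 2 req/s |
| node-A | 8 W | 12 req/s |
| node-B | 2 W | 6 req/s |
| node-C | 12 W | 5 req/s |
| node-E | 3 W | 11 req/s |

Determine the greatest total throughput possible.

Take node-K, node-A, node-B, node-C, and node-E: power draw 16 + 8 + 2 + 12 + 3 = 41 ≤ 44, throughput 16 + 12 + 6 + 5 + 11 = 50.
No other feasible combination does better.

50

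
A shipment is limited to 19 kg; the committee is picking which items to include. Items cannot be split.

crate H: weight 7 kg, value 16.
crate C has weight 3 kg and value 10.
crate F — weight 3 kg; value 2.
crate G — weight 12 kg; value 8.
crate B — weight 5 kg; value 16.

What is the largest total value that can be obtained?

crate H + crate F + crate B: weight 7 + 3 + 5 = 15 ≤ 19, value 16 + 2 + 16 = 34.
crate H + crate C + crate F + crate B: weight 7 + 3 + 3 + 5 = 18 ≤ 19, value 16 + 10 + 2 + 16 = 44.
crate H + crate C + crate B: weight 7 + 3 + 5 = 15 ≤ 19, value 16 + 10 + 16 = 42.
Best is crate H, crate C, crate F, and crate B with total value 44.

44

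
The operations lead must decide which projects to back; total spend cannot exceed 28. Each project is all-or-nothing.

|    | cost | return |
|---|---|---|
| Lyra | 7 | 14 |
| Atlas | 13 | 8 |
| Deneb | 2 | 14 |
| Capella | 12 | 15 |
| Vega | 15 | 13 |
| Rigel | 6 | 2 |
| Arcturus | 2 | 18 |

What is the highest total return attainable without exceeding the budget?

Take Lyra, Deneb, Capella, and Arcturus: cost 7 + 2 + 12 + 2 = 23 ≤ 28, return 14 + 14 + 15 + 18 = 61.
No other feasible combination does better.

61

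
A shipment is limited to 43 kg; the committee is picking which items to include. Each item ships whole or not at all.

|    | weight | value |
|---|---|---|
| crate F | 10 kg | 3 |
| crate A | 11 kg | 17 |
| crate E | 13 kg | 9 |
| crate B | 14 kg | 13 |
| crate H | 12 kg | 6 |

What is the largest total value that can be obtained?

39

Allowing fractional choices, the relaxed optimum would be about 41.5, but items are indivisible.
crate A + crate B + crate H: weight 11 + 14 + 12 = 37 ≤ 43, value 17 + 13 + 6 = 36.
crate F + crate A + crate B: weight 10 + 11 + 14 = 35 ≤ 43, value 3 + 17 + 13 = 33.
crate A + crate E + crate B: weight 11 + 13 + 14 = 38 ≤ 43, value 17 + 9 + 13 = 39.
Best is crate A, crate E, and crate B with total value 39.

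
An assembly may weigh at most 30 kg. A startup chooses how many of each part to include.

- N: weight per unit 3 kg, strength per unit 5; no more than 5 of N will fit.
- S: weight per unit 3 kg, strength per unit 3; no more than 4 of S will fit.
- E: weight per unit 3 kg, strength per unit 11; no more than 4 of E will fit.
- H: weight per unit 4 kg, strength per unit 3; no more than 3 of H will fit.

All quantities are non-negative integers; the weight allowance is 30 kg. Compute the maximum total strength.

72

E has the best ratio (11/3); taking only E gives at most 4×11 = 44 (stopped by the supply cap of 4).
Mixing does better — 5×N, 1×S, and 4×E: weight 30 ≤ 30, strength 5·5 + 1·3 + 4·11 = 72.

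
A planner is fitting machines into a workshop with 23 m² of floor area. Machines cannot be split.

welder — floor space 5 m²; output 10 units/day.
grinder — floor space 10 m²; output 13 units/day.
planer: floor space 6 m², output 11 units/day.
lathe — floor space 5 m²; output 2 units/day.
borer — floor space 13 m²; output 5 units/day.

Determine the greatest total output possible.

34

welder + grinder + planer: floor space 5 + 10 + 6 = 21 ≤ 23, output 10 + 13 + 11 = 34.
grinder + planer + lathe: floor space 10 + 6 + 5 = 21 ≤ 23, output 13 + 11 + 2 = 26.
Best is welder, grinder, and planer with total output 34.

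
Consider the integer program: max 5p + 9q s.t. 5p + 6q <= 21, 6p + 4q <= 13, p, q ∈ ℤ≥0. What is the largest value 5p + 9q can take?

27

(p,q)=(0,3) is feasible, giving 27.
(p,q)=(0,2) is feasible, giving 18.
No feasible integer point exceeds 27.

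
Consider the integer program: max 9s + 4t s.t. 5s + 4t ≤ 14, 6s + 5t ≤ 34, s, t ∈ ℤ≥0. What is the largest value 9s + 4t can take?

22

Relaxing integrality, the LP optimum is 25.20 at (s,t) = (2.8, 0), which is not an integer point.
(s,t)=(2,1): 5·2+4·1=14≤14, 6·2+5·1=17≤34, objective 22.
(s,t)=(2,0): 5·2+4·0=10≤14, 6·2+5·0=12≤34, objective 18.
(s,t)=(1,2): 5·1+4·2=13≤14, 6·1+5·2=16≤34, objective 17.
(s,t)=(1,1): 5·1+4·1=9≤14, 6·1+5·1=11≤34, objective 13.
No feasible integer point exceeds 22.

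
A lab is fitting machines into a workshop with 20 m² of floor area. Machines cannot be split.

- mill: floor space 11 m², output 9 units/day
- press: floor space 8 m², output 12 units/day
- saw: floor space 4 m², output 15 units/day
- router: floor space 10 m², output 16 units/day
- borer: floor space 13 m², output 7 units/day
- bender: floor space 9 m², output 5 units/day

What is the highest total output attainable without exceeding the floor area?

31

Allowing fractional choices, the relaxed optimum would be about 40.0, but machines are indivisible.
press + saw: floor space 8 + 4 = 12 ≤ 20, output 12 + 15 = 27.
press + router: floor space 8 + 10 = 18 ≤ 20, output 12 + 16 = 28.
saw + router: floor space 4 + 10 = 14 ≤ 20, output 15 + 16 = 31.
Best is saw and router with total output 31.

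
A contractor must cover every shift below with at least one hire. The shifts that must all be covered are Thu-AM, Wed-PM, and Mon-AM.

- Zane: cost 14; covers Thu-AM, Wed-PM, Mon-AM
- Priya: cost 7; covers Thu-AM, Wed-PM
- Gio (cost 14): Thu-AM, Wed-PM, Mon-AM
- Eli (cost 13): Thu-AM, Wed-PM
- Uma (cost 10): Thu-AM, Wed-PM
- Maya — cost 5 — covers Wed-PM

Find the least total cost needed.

14

This is an integer covering problem.
The greedy cost-per-new-shift heuristic would pick Priya and Zane for 21, but a cheaper cover exists.
Zane alone covers Thu-AM, Wed-PM, Mon-AM — every shift.
Total cost: 14.
No cover costs less than 14.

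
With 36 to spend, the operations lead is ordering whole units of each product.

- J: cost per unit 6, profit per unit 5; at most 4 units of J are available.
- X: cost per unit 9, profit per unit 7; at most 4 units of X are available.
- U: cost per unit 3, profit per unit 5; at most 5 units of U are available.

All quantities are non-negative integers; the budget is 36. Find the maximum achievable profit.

42

This is a bounded integer knapsack.
U has the best ratio (5/3); taking only U gives at most 5×5 = 25 (stopped by the supply cap of 5).
Mixing does better — 2×J, 1×X, and 5×U: cost 36 ≤ 36, profit 2·5 + 1·7 + 5·5 = 42.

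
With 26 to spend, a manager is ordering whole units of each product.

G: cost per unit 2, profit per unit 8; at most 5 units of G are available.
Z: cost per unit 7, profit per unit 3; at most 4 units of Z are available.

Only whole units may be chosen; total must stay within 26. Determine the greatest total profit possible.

G has the best ratio (8/2); taking only G gives at most 5×8 = 40 (stopped by the supply cap of 5).
Mixing does better — 5×G and 2×Z: cost 24 ≤ 26, profit 5·8 + 2·3 = 46.

46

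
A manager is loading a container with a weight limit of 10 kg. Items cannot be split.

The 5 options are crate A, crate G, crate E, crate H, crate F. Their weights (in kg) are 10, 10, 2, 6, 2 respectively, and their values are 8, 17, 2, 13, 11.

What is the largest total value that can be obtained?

Take crate E, crate H, and crate F: weight 2 + 6 + 2 = 10 ≤ 10, value 2 + 13 + 11 = 26.
No other feasible combination does better.

26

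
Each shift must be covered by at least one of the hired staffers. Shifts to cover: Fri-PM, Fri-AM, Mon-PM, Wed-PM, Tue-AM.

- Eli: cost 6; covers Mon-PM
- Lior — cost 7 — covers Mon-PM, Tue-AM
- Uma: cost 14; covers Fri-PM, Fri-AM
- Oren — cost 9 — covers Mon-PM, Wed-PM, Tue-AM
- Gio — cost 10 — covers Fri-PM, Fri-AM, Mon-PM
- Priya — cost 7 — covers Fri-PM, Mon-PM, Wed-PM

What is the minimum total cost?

19

This is an integer covering problem.
Choose Oren and Gio: together they cover Fri-PM, Fri-AM, Mon-PM, Wed-PM, Tue-AM — every shift.
Total cost: 9 + 10 = 19.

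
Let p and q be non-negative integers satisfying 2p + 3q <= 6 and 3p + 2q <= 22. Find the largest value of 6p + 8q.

18

(p,q)=(3,0): 2·3+3·0=6≤6, 3·3+2·0=9≤22, objective 18.
(p,q)=(2,0): 2·2+3·0=4≤6, 3·2+2·0=6≤22, objective 12.
No feasible integer point exceeds 18.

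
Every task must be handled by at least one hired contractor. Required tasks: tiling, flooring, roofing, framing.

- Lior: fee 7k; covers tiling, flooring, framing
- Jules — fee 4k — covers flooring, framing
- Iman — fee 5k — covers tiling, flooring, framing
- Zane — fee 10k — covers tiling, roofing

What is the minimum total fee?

14

The greedy cost-per-new-task heuristic would pick Iman and Zane for 15, but a cheaper cover exists.
Choose Jules and Zane: together they cover tiling, flooring, roofing, framing — every task.
Total fee: 4 + 10 = 14.
No cover costs less than 14.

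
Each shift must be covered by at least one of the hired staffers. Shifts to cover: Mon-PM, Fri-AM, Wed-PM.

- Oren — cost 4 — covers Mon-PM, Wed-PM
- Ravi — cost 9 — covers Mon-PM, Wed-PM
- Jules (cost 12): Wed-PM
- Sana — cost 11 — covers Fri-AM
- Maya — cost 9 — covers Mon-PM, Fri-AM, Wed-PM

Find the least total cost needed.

9

The greedy cost-per-new-shift heuristic would pick Oren and Maya for 13, but a cheaper cover exists.
Maya alone covers Mon-PM, Fri-AM, Wed-PM — every shift.
Total cost: 9.
No cover costs less than 9.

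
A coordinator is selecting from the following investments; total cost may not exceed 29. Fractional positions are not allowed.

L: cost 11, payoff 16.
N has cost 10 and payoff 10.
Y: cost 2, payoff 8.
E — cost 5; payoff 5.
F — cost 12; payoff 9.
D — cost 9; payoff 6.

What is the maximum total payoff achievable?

Allowing fractional choices, the relaxed optimum would be about 39.8, but investments are indivisible.
L + N + Y: cost 11 + 10 + 2 = 23 ≤ 29, payoff 16 + 10 + 8 = 34.
L + Y + E + D: cost 11 + 2 + 5 + 9 = 27 ≤ 29, payoff 16 + 8 + 5 + 6 = 35.
L + N + Y + E: cost 11 + 10 + 2 + 5 = 28 ≤ 29, payoff 16 + 10 + 8 + 5 = 39.
Best is L, N, Y, and E with total payoff 39.

39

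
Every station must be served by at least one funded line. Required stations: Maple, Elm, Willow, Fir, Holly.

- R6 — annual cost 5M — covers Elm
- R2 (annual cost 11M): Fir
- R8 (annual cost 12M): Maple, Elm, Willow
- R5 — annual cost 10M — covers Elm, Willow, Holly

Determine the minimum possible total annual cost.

Choose R2, R8, and R5: together they cover Maple, Elm, Willow, Fir, Holly — every station.
Total annual cost: 11 + 12 + 10 = 33.
No cover costs less than 33.

33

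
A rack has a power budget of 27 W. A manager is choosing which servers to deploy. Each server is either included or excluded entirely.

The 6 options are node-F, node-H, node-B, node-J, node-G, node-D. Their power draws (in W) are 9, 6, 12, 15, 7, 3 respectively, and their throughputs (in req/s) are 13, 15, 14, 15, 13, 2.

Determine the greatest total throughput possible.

Allowing fractional choices, the relaxed optimum would be about 46.8, but servers are indivisible.
node-F + node-H + node-G + node-D: power draw 9 + 6 + 7 + 3 = 25 ≤ 27, throughput 13 + 15 + 13 + 2 = 43.
node-H + node-B + node-G: power draw 6 + 12 + 7 = 25 ≤ 27, throughput 15 + 14 + 13 = 42.
Best is node-F, node-H, node-G, and node-D with total throughput 43.

43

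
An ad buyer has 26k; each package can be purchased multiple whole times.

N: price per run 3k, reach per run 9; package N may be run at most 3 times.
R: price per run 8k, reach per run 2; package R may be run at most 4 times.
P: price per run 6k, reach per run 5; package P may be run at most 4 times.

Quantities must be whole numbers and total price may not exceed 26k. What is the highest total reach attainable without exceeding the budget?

37

This is a bounded integer knapsack.
3×N and 2×P: price 21 ≤ 26, reach 3·9 + 2·5 = 37.
3×N, 1×R, and 1×P: price 23 ≤ 26, reach 3·9 + 1·2 + 1·5 = 34.
Best is 37.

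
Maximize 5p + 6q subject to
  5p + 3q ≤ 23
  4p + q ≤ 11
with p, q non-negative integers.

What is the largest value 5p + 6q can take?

The continuous relaxation peaks at (0, 7.67) with value 46.00; rounding to a feasible lattice point costs some objective.
(p,q)=(0,7): 5·0+3·7=21≤23, 4·0+1·7=7≤11, objective 42.
(p,q)=(1,6): 5·1+3·6=23≤23, 4·1+1·6=10≤11, objective 41.
(p,q)=(0,6): 5·0+3·6=18≤23, 4·0+1·6=6≤11, objective 36.
No feasible integer point exceeds 42.

42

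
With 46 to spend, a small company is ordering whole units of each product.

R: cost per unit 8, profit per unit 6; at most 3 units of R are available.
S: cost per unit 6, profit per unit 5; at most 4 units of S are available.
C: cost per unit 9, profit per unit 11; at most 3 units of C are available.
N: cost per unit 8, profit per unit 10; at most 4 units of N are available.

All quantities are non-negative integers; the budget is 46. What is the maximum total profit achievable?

53

N has the best ratio (10/8); taking only N gives at most 4×10 = 40 (stopped by the supply cap of 4).
Mixing does better — 3×C and 2×N: cost 43 ≤ 46, profit 3·11 + 2·10 = 53.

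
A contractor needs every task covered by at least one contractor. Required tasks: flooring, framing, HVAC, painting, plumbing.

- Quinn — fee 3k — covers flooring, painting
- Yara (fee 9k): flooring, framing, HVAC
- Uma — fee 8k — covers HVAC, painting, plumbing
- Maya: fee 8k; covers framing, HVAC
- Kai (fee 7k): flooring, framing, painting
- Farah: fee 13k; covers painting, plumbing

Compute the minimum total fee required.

15

The greedy cost-per-new-task heuristic would pick Quinn, Uma, and Kai for 18, but a cheaper cover exists.
Choose Uma and Kai: together they cover flooring, framing, HVAC, painting, plumbing — every task.
Total fee: 8 + 7 = 15.
No cover costs less than 15.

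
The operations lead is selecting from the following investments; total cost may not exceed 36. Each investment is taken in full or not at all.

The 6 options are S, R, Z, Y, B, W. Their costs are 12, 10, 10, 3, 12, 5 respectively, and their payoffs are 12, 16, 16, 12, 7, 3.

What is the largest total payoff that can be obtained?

56

R + Z + Y + B: cost 10 + 10 + 3 + 12 = 35 ≤ 36, payoff 16 + 16 + 12 + 7 = 51.
R + Z + Y + W: cost 10 + 10 + 3 + 5 = 28 ≤ 36, payoff 16 + 16 + 12 + 3 = 47.
S + R + Z + Y: cost 12 + 10 + 10 + 3 = 35 ≤ 36, payoff 12 + 16 + 16 + 12 = 56.
Best is S, R, Z, and Y with total payoff 56.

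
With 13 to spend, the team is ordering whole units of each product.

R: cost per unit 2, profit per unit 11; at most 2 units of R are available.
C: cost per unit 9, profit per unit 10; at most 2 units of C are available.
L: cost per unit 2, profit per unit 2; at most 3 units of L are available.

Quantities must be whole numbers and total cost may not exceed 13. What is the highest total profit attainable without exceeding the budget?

32

R has the best ratio (11/2); taking only R gives at most 2×11 = 22 (stopped by the supply cap of 2).
Mixing does better — 2×R and 1×C: cost 13 ≤ 13, profit 2·11 + 1·10 = 32.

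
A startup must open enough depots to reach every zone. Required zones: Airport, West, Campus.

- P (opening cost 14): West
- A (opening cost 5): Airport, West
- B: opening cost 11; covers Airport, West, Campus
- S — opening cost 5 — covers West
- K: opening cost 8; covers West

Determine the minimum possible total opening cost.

B alone covers Airport, West, Campus — every zone.
Total opening cost: 11.

11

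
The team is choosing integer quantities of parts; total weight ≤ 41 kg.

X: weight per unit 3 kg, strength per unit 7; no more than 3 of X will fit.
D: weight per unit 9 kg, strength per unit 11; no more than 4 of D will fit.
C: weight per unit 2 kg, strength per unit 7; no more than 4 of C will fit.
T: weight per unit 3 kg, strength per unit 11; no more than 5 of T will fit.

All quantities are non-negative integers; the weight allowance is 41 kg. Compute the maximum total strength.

This is a bounded integer knapsack.
2×X, 1×D, 4×C, and 5×T: weight 38 ≤ 41, strength 2·7 + 1·11 + 4·7 + 5·11 = 108.
3×X, 1×D, 4×C, and 5×T: weight 41 ≤ 41, strength 3·7 + 1·11 + 4·7 + 5·11 = 115.
Best is 115.

115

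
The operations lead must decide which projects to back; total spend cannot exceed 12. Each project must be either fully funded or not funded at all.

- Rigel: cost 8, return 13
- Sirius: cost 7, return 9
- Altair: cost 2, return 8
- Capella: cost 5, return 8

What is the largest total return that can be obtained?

Take Rigel and Altair: cost 8 + 2 = 10 ≤ 12, return 13 + 8 = 21.
No other feasible combination does better.

21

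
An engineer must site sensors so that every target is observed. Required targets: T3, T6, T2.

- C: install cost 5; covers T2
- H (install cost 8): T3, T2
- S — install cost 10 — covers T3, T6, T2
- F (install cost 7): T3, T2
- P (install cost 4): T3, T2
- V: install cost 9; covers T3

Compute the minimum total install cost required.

The greedy cost-per-new-target heuristic would pick P and S for 14, but a cheaper cover exists.
S alone covers T3, T6, T2 — every target.
Total install cost: 10.
No cover costs less than 10.

10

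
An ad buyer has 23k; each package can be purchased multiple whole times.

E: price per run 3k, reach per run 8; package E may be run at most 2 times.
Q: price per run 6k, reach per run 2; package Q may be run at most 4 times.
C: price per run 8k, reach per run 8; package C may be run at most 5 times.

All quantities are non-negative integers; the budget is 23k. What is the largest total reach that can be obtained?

32

E has the best ratio (8/3); taking only E gives at most 2×8 = 16 (stopped by the supply cap of 2).
Mixing does better — 2×E and 2×C: price 22 ≤ 23, reach 2·8 + 2·8 = 32.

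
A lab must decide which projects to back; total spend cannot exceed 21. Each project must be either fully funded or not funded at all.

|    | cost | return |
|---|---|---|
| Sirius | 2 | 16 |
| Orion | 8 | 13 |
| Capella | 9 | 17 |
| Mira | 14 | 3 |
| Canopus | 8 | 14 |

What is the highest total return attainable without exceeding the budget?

Sirius + Capella + Canopus: cost 2 + 9 + 8 = 19 ≤ 21, return 16 + 17 + 14 = 47.
Sirius + Orion + Capella: cost 2 + 8 + 9 = 19 ≤ 21, return 16 + 13 + 17 = 46.
Best is Sirius, Capella, and Canopus with total return 47.

47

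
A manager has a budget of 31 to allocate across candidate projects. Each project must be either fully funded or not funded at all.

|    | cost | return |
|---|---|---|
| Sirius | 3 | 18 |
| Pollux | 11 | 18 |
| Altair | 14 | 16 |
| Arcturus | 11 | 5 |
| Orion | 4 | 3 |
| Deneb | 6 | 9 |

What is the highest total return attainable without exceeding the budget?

Take Sirius, Pollux, and Altair: cost 3 + 11 + 14 = 28 ≤ 31, return 18 + 18 + 16 = 52.
No other feasible combination does better.

52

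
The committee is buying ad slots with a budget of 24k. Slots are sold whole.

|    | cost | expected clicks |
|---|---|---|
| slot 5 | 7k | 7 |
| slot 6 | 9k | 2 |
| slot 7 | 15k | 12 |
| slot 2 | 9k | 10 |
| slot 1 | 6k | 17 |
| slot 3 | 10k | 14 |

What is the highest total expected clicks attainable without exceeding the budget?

38

slot 1 + slot 3: cost 6 + 10 = 16 ≤ 24, expected clicks 17 + 14 = 31.
slot 5 + slot 2 + slot 1: cost 7 + 9 + 6 = 22 ≤ 24, expected clicks 7 + 10 + 17 = 34.
slot 5 + slot 1 + slot 3: cost 7 + 6 + 10 = 23 ≤ 24, expected clicks 7 + 17 + 14 = 38.
Best is slot 5, slot 1, and slot 3 with total expected clicks 38.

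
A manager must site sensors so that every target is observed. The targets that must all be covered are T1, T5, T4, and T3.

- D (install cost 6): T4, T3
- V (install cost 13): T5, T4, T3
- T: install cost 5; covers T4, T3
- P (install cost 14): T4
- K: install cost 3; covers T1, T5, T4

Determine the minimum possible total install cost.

8

Choose T and K: together they cover T1, T5, T4, T3 — every target.
Total install cost: 5 + 3 = 8.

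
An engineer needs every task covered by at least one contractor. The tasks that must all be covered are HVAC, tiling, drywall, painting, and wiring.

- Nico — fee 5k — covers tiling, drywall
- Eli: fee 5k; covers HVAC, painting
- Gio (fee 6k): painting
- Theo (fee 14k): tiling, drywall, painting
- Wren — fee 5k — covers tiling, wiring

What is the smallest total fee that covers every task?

This is a weighted set-cover instance.
Choose Nico, Eli, and Wren: together they cover HVAC, tiling, drywall, painting, wiring — every task.
Total fee: 5 + 5 + 5 = 15.
No cover costs less than 15.

15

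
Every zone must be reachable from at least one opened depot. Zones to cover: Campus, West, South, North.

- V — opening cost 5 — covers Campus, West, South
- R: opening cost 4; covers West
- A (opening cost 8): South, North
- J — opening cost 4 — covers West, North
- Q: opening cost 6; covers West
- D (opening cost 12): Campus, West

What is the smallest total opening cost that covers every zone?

This is a weighted set-cover instance.
Choose V and J: together they cover Campus, West, South, North — every zone.
Total opening cost: 5 + 4 = 9.

9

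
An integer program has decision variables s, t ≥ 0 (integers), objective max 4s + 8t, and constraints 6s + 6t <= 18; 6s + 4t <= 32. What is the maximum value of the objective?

24

(s,t)=(0,3): 6·0+6·3=18≤18, 6·0+4·3=12≤32, objective 24.
(s,t)=(1,2): 6·1+6·2=18≤18, 6·1+4·2=14≤32, objective 20.
(s,t)=(0,2): 6·0+6·2=12≤18, 6·0+4·2=8≤32, objective 16.
No feasible integer point exceeds 24.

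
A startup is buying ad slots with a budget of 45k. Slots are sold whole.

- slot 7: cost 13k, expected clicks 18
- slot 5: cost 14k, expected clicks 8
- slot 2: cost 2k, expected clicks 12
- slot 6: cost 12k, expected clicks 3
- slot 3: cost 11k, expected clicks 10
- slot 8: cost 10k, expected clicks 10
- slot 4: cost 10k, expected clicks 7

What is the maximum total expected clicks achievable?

50

Allowing fractional choices, the relaxed optimum would be about 56.3, but ad slots are indivisible.
slot 7 + slot 5 + slot 2 + slot 8: cost 13 + 14 + 2 + 10 = 39 ≤ 45, expected clicks 18 + 8 + 12 + 10 = 48.
slot 7 + slot 2 + slot 3 + slot 8: cost 13 + 2 + 11 + 10 = 36 ≤ 45, expected clicks 18 + 12 + 10 + 10 = 50.
Best is slot 7, slot 2, slot 3, and slot 8 with total expected clicks 50.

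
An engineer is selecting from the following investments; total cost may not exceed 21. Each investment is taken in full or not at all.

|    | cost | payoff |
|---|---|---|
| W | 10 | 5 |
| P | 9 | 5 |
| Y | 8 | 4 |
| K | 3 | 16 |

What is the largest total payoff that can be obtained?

Treat it as a binary knapsack problem.
Take P, Y, and K: cost 9 + 8 + 3 = 20 ≤ 21, payoff 5 + 4 + 16 = 25.
No feasible combination exceeds this.

25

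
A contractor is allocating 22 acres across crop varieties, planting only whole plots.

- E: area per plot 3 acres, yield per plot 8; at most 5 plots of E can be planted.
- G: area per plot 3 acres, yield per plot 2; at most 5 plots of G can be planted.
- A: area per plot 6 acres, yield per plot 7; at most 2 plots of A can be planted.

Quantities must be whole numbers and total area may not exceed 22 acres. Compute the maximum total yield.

47

This is a bounded integer knapsack.
5×E and 1×A: area 21 ≤ 22, yield 5·8 + 1·7 = 47.
5×E and 2×G: area 21 ≤ 22, yield 5·8 + 2·2 = 44.
Best is 47.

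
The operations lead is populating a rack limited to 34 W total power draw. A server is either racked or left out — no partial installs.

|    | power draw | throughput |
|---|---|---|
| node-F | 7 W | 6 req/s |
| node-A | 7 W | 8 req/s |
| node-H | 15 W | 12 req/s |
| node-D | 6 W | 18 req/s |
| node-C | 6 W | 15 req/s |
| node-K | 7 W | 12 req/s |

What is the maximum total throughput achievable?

59

This is an integer program with binary decision variables.
Allowing fractional choices, the relaxed optimum would be about 59.8, but servers are indivisible.
node-F + node-A + node-D + node-C + node-K: power draw 7 + 7 + 6 + 6 + 7 = 33 ≤ 34, throughput 6 + 8 + 18 + 15 + 12 = 59.
node-H + node-D + node-C + node-K: power draw 15 + 6 + 6 + 7 = 34 ≤ 34, throughput 12 + 18 + 15 + 12 = 57.
Best is node-F, node-A, node-D, node-C, and node-K with total throughput 59.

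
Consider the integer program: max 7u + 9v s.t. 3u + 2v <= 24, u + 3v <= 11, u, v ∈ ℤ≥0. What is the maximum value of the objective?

The continuous relaxation peaks at (7.14, 1.29) with value 61.57; rounding to a feasible lattice point costs some objective.
(u,v)=(7,1): 3·7+2·1=23≤24, 1·7+3·1=10≤11, objective 58.
(u,v)=(8,0): 3·8+2·0=24≤24, 1·8+3·0=8≤11, objective 56.
(u,v)=(6,1): 3·6+2·1=20≤24, 1·6+3·1=9≤11, objective 51.
Maximum is 58 at (u,v)=(7,1).

58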